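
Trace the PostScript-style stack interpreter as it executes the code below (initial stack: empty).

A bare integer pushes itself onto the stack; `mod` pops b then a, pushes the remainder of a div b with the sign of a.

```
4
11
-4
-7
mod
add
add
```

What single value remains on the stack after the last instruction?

4   → 4
11  → 4 11
-4  → 4 11 -4
-7  → 4 11 -4 -7
mod → 4 11 -4
add → 4 7
add → 11

11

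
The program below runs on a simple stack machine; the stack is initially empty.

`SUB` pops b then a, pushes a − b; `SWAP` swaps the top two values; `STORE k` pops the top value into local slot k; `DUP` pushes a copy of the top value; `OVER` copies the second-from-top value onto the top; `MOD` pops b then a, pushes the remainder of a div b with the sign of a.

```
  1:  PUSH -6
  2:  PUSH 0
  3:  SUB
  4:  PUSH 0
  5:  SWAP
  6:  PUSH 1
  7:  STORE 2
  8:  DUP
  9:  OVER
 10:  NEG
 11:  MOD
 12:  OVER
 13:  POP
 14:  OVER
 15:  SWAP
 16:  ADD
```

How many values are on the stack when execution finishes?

PUSH -6 -> -6
PUSH 0  -> -6 0
SUB     -> -6
PUSH 0  -> -6 0
SWAP    -> 0 -6
PUSH 1  -> 0 -6 1
STORE 2 -> 0 -6
DUP     -> 0 -6 -6
OVER    -> 0 -6 -6 -6
NEG     -> 0 -6 -6 6
MOD     -> 0 -6 0
OVER    -> 0 -6 0 -6
POP     -> 0 -6 0
OVER    -> 0 -6 0 -6
SWAP    -> 0 -6 -6 0
ADD     -> 0 -6 -6

3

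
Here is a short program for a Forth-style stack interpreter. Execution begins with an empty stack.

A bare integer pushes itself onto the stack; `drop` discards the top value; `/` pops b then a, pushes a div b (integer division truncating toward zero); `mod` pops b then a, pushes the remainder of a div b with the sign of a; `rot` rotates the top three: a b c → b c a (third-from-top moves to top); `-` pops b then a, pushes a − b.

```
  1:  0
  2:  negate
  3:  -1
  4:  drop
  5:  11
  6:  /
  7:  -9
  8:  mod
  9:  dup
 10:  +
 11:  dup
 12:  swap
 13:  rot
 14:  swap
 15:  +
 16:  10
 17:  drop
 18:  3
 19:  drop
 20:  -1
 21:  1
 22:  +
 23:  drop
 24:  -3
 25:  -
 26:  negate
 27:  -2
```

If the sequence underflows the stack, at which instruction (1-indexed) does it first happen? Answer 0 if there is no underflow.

13

0      → 0
negate → 0
-1     → 0 -1
drop   → 0
11     → 0 11
/      → 0
-9     → 0 -9
mod    → 0
dup    → 0 0
+      → 0
dup    → 0 0
swap   → 0 0
rot  — needs 3 operands, stack has 2 → underflow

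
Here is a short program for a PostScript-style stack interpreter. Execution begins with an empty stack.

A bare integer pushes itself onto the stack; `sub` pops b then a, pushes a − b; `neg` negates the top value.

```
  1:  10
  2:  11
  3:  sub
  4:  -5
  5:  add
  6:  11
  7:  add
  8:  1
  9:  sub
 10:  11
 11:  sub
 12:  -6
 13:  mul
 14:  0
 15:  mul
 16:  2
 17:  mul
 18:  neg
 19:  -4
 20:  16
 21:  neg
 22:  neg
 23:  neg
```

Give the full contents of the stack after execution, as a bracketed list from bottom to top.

[0, -4, -16]

10   [10]
11   [10, 11]
sub  [-1]
-5   [-1, -5]
add  [-6]
11   [-6, 11]
add  [5]
1    [5, 1]
sub  [4]
11   [4, 11]
sub  [-7]
-6   [-7, -6]
mul  [42]
0    [42, 0]
mul  [0]
2    [0, 2]
mul  [0]
neg  [0]
-4   [0, -4]
16   [0, -4, 16]
neg  [0, -4, -16]
neg  [0, -4, 16]
neg  [0, -4, -16]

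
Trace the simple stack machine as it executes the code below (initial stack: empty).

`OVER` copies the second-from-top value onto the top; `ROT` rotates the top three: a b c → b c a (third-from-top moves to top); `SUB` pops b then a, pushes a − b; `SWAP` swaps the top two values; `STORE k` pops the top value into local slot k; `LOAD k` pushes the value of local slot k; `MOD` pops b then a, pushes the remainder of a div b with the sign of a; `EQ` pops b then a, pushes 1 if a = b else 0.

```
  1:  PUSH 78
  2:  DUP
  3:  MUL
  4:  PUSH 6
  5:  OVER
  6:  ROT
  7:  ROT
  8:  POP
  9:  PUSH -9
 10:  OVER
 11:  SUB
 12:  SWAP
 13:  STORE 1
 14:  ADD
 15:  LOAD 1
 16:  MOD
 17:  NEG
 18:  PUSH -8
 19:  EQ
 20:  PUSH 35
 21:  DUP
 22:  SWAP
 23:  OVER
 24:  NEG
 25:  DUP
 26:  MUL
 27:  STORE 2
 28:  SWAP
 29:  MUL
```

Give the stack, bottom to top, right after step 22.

[0, 35, 35]

PUSH 78 → 78
DUP     → 78 78
MUL     → 6084
PUSH 6  → 6084 6
OVER    → 6084 6 6084
ROT     → 6 6084 6084
ROT     → 6084 6084 6
POP     → 6084 6084
PUSH -9 → 6084 6084 -9
OVER    → 6084 6084 -9 6084
SUB     → 6084 6084 -6093
SWAP    → 6084 -6093 6084
STORE 1 → 6084 -6093
ADD     → -9
LOAD 1  → -9 6084
MOD     → -9
NEG     → 9
PUSH -8 → 9 -8
EQ      → 0
PUSH 35 → 0 35
DUP     → 0 35 35
SWAP    → 0 35 35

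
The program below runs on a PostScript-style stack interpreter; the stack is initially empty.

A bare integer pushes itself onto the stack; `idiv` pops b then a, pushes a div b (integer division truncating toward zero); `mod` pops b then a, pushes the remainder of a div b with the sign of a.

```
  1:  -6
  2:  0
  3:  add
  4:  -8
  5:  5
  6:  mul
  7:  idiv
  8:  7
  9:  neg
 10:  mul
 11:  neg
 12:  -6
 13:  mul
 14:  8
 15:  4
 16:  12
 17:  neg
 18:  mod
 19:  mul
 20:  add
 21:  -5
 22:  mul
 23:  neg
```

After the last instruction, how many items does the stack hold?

1

-6    -6
0     -6 0
add   -6
-8    -6 -8
5     -6 -8 5
mul   -6 -40
idiv  0
7     0 7
neg   0 -7
mul   0
neg   0
-6    0 -6
mul   0
8     0 8
4     0 8 4
12    0 8 4 12
neg   0 8 4 -12
mod   0 8 4
mul   0 32
add   32
-5    32 -5
mul   -160
neg   160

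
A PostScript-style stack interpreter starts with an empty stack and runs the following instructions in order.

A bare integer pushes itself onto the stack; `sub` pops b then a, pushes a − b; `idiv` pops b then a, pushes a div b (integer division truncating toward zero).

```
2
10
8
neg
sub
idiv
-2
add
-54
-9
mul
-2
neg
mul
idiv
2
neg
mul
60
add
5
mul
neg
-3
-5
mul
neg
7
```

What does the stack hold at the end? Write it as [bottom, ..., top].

2    -> [2]
10   -> [2, 10]
8    -> [2, 10, 8]
neg  -> [2, 10, -8]
sub  -> [2, 18]
idiv -> [0]
-2   -> [0, -2]
add  -> [-2]
-54  -> [-2, -54]
-9   -> [-2, -54, -9]
mul  -> [-2, 486]
-2   -> [-2, 486, -2]
neg  -> [-2, 486, 2]
mul  -> [-2, 972]
idiv -> [0]
2    -> [0, 2]
neg  -> [0, -2]
mul  -> [0]
60   -> [0, 60]
add  -> [60]
5    -> [60, 5]
mul  -> [300]
neg  -> [-300]
-3   -> [-300, -3]
-5   -> [-300, -3, -5]
mul  -> [-300, 15]
neg  -> [-300, -15]
7    -> [-300, -15, 7]

[-300, -15, 7]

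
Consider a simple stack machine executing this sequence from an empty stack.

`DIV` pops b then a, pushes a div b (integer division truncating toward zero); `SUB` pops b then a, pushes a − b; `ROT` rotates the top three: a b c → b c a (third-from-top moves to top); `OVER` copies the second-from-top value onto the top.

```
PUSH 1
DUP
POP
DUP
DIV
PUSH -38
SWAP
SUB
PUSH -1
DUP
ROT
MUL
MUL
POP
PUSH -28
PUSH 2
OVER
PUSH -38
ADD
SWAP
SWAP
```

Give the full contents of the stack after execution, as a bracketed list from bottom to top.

PUSH 1   : 1
DUP      : 1 1
POP      : 1
DUP      : 1 1
DIV      : 1
PUSH -38 : 1 -38
SWAP     : -38 1
SUB      : -39
PUSH -1  : -39 -1
DUP      : -39 -1 -1
ROT      : -1 -1 -39
MUL      : -1 39
MUL      : -39
POP      : (empty)
PUSH -28 : -28
PUSH 2   : -28 2
OVER     : -28 2 -28
PUSH -38 : -28 2 -28 -38
ADD      : -28 2 -66
SWAP     : -28 -66 2
SWAP     : -28 2 -66

[-28, 2, -66]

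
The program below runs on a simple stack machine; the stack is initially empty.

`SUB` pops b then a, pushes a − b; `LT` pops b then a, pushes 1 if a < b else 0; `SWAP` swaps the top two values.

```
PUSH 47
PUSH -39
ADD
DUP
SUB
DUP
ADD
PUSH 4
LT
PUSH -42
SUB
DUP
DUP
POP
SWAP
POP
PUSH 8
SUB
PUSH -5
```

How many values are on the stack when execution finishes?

PUSH 47  → [47]
PUSH -39 → [47, -39]
ADD      → [8]
DUP      → [8, 8]
SUB      → [0]
DUP      → [0, 0]
ADD      → [0]
PUSH 4   → [0, 4]
LT       → [1]
PUSH -42 → [1, -42]
SUB      → [43]
DUP      → [43, 43]
DUP      → [43, 43, 43]
POP      → [43, 43]
SWAP     → [43, 43]
POP      → [43]
PUSH 8   → [43, 8]
SUB      → [35]
PUSH -5  → [35, -5]

2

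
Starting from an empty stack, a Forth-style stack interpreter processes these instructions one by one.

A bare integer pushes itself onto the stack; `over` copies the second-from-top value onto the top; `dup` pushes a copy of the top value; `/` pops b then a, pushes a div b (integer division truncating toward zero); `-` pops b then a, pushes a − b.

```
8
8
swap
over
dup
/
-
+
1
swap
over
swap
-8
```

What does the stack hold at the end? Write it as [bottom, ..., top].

8    : [8]
8    : [8, 8]
swap : [8, 8]
over : [8, 8, 8]
dup  : [8, 8, 8, 8]
/    : [8, 8, 1]
-    : [8, 7]
+    : [15]
1    : [15, 1]
swap : [1, 15]
over : [1, 15, 1]
swap : [1, 1, 15]
-8   : [1, 1, 15, -8]

[1, 1, 15, -8]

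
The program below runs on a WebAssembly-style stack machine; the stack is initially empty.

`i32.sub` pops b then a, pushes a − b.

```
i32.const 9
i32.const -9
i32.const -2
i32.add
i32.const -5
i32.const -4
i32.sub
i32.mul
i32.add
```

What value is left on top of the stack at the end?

i32.const 9   9
i32.const -9  9 -9
i32.const -2  9 -9 -2
i32.add       9 -11
i32.const -5  9 -11 -5
i32.const -4  9 -11 -5 -4
i32.sub       9 -11 -1
i32.mul       9 11
i32.add       20

20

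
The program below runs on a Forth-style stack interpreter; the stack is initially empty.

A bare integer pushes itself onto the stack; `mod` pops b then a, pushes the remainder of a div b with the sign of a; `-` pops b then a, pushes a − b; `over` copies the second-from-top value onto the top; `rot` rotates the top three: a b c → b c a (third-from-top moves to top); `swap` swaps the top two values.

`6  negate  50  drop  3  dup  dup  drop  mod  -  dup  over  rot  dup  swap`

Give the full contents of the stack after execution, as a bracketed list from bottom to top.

[-6, -6, -6, -6]

6       [6]
negate  [-6]
50      [-6, 50]
drop    [-6]
3       [-6, 3]
dup     [-6, 3, 3]
dup     [-6, 3, 3, 3]
drop    [-6, 3, 3]
mod     [-6, 0]
-       [-6]
dup     [-6, -6]
over    [-6, -6, -6]
rot     [-6, -6, -6]
dup     [-6, -6, -6, -6]
swap    [-6, -6, -6, -6]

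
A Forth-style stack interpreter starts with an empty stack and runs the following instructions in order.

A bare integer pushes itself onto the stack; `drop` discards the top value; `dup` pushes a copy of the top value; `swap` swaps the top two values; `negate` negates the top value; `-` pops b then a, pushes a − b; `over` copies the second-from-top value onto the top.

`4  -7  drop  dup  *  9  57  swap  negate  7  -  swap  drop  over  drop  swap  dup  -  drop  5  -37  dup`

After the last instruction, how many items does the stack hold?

4      → [4]
-7     → [4, -7]
drop   → [4]
dup    → [4, 4]
*      → [16]
9      → [16, 9]
57     → [16, 9, 57]
swap   → [16, 57, 9]
negate → [16, 57, -9]
7      → [16, 57, -9, 7]
-      → [16, 57, -16]
swap   → [16, -16, 57]
drop   → [16, -16]
over   → [16, -16, 16]
drop   → [16, -16]
swap   → [-16, 16]
dup    → [-16, 16, 16]
-      → [-16, 0]
drop   → [-16]
5      → [-16, 5]
-37    → [-16, 5, -37]
dup    → [-16, 5, -37, -37]

4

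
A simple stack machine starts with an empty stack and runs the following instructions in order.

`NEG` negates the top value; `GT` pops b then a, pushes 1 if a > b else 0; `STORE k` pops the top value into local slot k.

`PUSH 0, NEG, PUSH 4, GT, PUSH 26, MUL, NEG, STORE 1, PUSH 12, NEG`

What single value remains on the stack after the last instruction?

PUSH 0  : 0
NEG     : 0
PUSH 4  : 0 4
GT      : 0
PUSH 26 : 0 26
MUL     : 0
NEG     : 0
STORE 1 : (empty)
PUSH 12 : 12
NEG     : -12

-12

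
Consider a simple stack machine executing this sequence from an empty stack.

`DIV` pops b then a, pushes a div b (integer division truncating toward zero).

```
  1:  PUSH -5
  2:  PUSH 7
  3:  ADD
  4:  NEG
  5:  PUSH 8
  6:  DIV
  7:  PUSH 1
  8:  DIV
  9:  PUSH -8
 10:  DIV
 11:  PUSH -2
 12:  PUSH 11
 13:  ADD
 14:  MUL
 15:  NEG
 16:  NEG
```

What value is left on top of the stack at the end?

PUSH -5  -5
PUSH 7   -5 7
ADD      2
NEG      -2
PUSH 8   -2 8
DIV      0
PUSH 1   0 1
DIV      0
PUSH -8  0 -8
DIV      0
PUSH -2  0 -2
PUSH 11  0 -2 11
ADD      0 9
MUL      0
NEG      0
NEG      0

0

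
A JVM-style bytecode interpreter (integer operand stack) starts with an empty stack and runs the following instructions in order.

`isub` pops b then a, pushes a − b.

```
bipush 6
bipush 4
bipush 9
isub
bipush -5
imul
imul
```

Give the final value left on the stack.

150

bipush 6  -> [6]
bipush 4  -> [6, 4]
bipush 9  -> [6, 4, 9]
isub      -> [6, -5]
bipush -5 -> [6, -5, -5]
imul      -> [6, 25]
imul      -> [150]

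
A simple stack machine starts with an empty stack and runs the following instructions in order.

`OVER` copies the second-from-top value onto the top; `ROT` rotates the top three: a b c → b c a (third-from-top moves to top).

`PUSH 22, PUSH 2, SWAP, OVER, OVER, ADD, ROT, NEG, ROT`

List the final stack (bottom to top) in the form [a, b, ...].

PUSH 22 -> 22
PUSH 2  -> 22 2
SWAP    -> 2 22
OVER    -> 2 22 2
OVER    -> 2 22 2 22
ADD     -> 2 22 24
ROT     -> 22 24 2
NEG     -> 22 24 -2
ROT     -> 24 -2 22

[24, -2, 22]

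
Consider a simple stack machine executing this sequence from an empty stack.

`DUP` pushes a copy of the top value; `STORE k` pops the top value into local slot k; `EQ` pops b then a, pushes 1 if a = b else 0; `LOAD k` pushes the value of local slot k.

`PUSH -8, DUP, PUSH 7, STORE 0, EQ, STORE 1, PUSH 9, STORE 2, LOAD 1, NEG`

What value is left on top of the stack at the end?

PUSH -8 : -8
DUP     : -8 -8
PUSH 7  : -8 -8 7
STORE 0 : -8 -8
EQ      : 1
STORE 1 : (empty)
PUSH 9  : 9
STORE 2 : (empty)
LOAD 1  : 1
NEG     : -1

-1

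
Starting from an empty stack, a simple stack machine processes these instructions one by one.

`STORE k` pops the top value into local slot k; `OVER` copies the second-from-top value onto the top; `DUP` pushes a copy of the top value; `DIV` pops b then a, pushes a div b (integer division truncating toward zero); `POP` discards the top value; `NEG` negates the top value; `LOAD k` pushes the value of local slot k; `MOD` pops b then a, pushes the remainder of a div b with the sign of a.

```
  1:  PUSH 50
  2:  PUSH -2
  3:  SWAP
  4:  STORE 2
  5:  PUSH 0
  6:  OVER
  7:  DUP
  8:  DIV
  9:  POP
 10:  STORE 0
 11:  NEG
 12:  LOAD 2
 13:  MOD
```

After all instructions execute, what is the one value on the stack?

2

PUSH 50  50
PUSH -2  50 -2
SWAP     -2 50
STORE 2  -2
PUSH 0   -2 0
OVER     -2 0 -2
DUP      -2 0 -2 -2
DIV      -2 0 1
POP      -2 0
STORE 0  -2
NEG      2
LOAD 2   2 50
MOD      2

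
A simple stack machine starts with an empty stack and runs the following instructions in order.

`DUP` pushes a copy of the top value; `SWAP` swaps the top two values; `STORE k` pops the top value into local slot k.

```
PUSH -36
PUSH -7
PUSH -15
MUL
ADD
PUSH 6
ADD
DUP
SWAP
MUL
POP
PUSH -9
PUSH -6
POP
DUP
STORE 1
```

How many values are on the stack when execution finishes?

1

PUSH -36 : [-36]
PUSH -7  : [-36, -7]
PUSH -15 : [-36, -7, -15]
MUL      : [-36, 105]
ADD      : [69]
PUSH 6   : [69, 6]
ADD      : [75]
DUP      : [75, 75]
SWAP     : [75, 75]
MUL      : [5625]
POP      : []
PUSH -9  : [-9]
PUSH -6  : [-9, -6]
POP      : [-9]
DUP      : [-9, -9]
STORE 1  : [-9]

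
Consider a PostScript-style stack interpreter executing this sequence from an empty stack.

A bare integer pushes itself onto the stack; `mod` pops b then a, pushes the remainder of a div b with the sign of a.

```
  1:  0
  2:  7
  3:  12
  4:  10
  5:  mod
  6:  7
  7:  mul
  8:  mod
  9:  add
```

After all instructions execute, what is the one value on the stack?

7

0   : 0
7   : 0 7
12  : 0 7 12
10  : 0 7 12 10
mod : 0 7 2
7   : 0 7 2 7
mul : 0 7 14
mod : 0 7
add : 7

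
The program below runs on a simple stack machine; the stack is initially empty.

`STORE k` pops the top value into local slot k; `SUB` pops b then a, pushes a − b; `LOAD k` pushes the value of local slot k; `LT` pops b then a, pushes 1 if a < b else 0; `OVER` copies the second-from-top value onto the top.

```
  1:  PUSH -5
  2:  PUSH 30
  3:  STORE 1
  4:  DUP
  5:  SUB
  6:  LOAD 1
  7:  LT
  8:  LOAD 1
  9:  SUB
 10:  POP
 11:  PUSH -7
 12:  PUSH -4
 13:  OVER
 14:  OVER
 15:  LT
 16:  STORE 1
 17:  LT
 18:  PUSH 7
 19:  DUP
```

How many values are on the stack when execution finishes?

3

PUSH -5 : -5
PUSH 30 : -5 30
STORE 1 : -5
DUP     : -5 -5
SUB     : 0
LOAD 1  : 0 30
LT      : 1
LOAD 1  : 1 30
SUB     : -29
POP     : (empty)
PUSH -7 : -7
PUSH -4 : -7 -4
OVER    : -7 -4 -7
OVER    : -7 -4 -7 -4
LT      : -7 -4 1
STORE 1 : -7 -4
LT      : 1
PUSH 7  : 1 7
DUP     : 1 7 7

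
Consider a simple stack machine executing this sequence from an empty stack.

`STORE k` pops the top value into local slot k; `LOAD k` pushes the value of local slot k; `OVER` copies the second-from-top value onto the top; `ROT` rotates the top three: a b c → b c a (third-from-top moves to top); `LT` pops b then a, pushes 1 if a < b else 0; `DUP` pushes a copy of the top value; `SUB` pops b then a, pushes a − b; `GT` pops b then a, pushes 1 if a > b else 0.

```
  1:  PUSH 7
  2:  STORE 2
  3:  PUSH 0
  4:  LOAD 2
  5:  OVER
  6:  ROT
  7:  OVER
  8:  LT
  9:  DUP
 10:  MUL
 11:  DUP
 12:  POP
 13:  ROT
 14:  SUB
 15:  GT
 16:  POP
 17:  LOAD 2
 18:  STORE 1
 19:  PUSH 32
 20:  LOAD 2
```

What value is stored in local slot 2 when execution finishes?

PUSH 7   [7]
STORE 2  []
PUSH 0   [0]
LOAD 2   [0, 7]
OVER     [0, 7, 0]
ROT      [7, 0, 0]
OVER     [7, 0, 0, 0]
LT       [7, 0, 0]
DUP      [7, 0, 0, 0]
MUL      [7, 0, 0]
DUP      [7, 0, 0, 0]
POP      [7, 0, 0]
ROT      [0, 0, 7]
SUB      [0, -7]
GT       [1]
POP      []
LOAD 2   [7]
STORE 1  []
PUSH 32  [32]
LOAD 2   [32, 7]

7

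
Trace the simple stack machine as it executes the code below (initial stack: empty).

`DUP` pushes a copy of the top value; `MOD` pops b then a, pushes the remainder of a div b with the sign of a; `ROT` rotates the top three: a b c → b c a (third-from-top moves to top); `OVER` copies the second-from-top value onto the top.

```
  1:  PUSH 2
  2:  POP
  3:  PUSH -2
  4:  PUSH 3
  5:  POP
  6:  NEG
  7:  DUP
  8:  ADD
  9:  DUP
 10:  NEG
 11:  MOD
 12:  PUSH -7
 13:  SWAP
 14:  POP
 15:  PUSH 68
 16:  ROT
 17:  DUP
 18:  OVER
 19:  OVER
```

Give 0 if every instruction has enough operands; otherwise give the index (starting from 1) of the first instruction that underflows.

PUSH 2  : [2]
POP     : []
PUSH -2 : [-2]
PUSH 3  : [-2, 3]
POP     : [-2]
NEG     : [2]
DUP     : [2, 2]
ADD     : [4]
DUP     : [4, 4]
NEG     : [4, -4]
MOD     : [0]
PUSH -7 : [0, -7]
SWAP    : [-7, 0]
POP     : [-7]
PUSH 68 : [-7, 68]
ROT  — needs 3 operands, stack has 2 → underflow

16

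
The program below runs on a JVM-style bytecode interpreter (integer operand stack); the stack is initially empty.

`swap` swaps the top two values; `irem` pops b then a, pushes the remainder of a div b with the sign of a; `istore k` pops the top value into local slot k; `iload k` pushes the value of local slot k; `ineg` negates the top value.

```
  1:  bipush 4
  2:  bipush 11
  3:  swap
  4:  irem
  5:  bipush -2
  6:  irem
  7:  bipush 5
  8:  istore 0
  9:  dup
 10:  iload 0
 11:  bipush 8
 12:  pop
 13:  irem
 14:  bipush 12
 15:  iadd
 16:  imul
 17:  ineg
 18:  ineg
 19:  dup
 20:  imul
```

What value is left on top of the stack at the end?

bipush 4  → [4]
bipush 11 → [4, 11]
swap      → [11, 4]
irem      → [3]
bipush -2 → [3, -2]
irem      → [1]
bipush 5  → [1, 5]
istore 0  → [1]
dup       → [1, 1]
iload 0   → [1, 1, 5]
bipush 8  → [1, 1, 5, 8]
pop       → [1, 1, 5]
irem      → [1, 1]
bipush 12 → [1, 1, 12]
iadd      → [1, 13]
imul      → [13]
ineg      → [-13]
ineg      → [13]
dup       → [13, 13]
imul      → [169]

169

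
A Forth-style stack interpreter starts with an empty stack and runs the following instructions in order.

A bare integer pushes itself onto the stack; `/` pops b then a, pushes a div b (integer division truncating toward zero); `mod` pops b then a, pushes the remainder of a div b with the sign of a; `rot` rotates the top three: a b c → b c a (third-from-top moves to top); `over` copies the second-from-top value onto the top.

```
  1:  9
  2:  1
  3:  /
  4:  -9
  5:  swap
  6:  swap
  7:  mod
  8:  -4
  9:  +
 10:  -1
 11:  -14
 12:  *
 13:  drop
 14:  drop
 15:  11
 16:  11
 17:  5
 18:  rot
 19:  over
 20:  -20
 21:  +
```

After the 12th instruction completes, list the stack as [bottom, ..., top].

[-4, 14]

9    : [9]
1    : [9, 1]
/    : [9]
-9   : [9, -9]
swap : [-9, 9]
swap : [9, -9]
mod  : [0]
-4   : [0, -4]
+    : [-4]
-1   : [-4, -1]
-14  : [-4, -1, -14]
*    : [-4, 14]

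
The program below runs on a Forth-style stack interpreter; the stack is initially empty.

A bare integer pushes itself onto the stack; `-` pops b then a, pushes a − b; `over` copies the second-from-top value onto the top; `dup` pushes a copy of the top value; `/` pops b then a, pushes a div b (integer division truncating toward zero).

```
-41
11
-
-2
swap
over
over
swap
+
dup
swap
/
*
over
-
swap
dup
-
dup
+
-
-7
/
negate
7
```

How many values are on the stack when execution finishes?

2

-41    -> [-41]
11     -> [-41, 11]
-      -> [-52]
-2     -> [-52, -2]
swap   -> [-2, -52]
over   -> [-2, -52, -2]
over   -> [-2, -52, -2, -52]
swap   -> [-2, -52, -52, -2]
+      -> [-2, -52, -54]
dup    -> [-2, -52, -54, -54]
swap   -> [-2, -52, -54, -54]
/      -> [-2, -52, 1]
*      -> [-2, -52]
over   -> [-2, -52, -2]
-      -> [-2, -50]
swap   -> [-50, -2]
dup    -> [-50, -2, -2]
-      -> [-50, 0]
dup    -> [-50, 0, 0]
+      -> [-50, 0]
-      -> [-50]
-7     -> [-50, -7]
/      -> [7]
negate -> [-7]
7      -> [-7, 7]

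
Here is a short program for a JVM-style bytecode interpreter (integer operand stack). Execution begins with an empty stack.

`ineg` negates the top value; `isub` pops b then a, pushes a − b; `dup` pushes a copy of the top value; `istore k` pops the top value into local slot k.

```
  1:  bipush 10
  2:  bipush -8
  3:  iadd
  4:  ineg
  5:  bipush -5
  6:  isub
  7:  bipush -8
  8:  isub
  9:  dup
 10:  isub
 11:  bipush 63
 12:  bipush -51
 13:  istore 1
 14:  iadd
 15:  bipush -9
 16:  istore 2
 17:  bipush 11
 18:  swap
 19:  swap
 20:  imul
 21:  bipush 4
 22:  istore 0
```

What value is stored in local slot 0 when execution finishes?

bipush 10  → 10
bipush -8  → 10 -8
iadd       → 2
ineg       → -2
bipush -5  → -2 -5
isub       → 3
bipush -8  → 3 -8
isub       → 11
dup        → 11 11
isub       → 0
bipush 63  → 0 63
bipush -51 → 0 63 -51
istore 1   → 0 63
iadd       → 63
bipush -9  → 63 -9
istore 2   → 63
bipush 11  → 63 11
swap       → 11 63
swap       → 63 11
imul       → 693
bipush 4   → 693 4
istore 0   → 693

4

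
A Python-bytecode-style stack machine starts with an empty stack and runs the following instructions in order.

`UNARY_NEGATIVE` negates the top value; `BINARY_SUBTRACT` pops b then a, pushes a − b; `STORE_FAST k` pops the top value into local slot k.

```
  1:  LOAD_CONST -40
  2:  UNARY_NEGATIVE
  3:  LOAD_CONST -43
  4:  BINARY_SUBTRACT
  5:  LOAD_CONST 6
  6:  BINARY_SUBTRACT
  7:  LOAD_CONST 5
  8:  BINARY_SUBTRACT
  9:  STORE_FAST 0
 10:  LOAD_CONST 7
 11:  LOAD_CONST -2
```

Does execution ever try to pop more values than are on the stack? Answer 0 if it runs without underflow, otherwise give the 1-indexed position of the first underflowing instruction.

0

LOAD_CONST -40   [-40]
UNARY_NEGATIVE   [40]
LOAD_CONST -43   [40, -43]
BINARY_SUBTRACT  [83]
LOAD_CONST 6     [83, 6]
BINARY_SUBTRACT  [77]
LOAD_CONST 5     [77, 5]
BINARY_SUBTRACT  [72]
STORE_FAST 0     []
LOAD_CONST 7     [7]
LOAD_CONST -2    [7, -2]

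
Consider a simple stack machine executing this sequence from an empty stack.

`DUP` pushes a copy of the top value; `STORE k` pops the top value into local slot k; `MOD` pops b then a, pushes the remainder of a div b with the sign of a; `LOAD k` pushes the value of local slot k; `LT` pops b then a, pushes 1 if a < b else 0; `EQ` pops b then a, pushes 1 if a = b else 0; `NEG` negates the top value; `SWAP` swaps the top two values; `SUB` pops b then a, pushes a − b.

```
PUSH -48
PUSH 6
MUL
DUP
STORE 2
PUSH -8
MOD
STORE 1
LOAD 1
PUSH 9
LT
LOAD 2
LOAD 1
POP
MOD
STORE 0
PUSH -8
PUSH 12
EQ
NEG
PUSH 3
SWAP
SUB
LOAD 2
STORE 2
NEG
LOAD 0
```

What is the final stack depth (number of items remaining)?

PUSH -48 → [-48]
PUSH 6   → [-48, 6]
MUL      → [-288]
DUP      → [-288, -288]
STORE 2  → [-288]
PUSH -8  → [-288, -8]
MOD      → [0]
STORE 1  → []
LOAD 1   → [0]
PUSH 9   → [0, 9]
LT       → [1]
LOAD 2   → [1, -288]
LOAD 1   → [1, -288, 0]
POP      → [1, -288]
MOD      → [1]
STORE 0  → []
PUSH -8  → [-8]
PUSH 12  → [-8, 12]
EQ       → [0]
NEG      → [0]
PUSH 3   → [0, 3]
SWAP     → [3, 0]
SUB      → [3]
LOAD 2   → [3, -288]
STORE 2  → [3]
NEG      → [-3]
LOAD 0   → [-3, 1]

2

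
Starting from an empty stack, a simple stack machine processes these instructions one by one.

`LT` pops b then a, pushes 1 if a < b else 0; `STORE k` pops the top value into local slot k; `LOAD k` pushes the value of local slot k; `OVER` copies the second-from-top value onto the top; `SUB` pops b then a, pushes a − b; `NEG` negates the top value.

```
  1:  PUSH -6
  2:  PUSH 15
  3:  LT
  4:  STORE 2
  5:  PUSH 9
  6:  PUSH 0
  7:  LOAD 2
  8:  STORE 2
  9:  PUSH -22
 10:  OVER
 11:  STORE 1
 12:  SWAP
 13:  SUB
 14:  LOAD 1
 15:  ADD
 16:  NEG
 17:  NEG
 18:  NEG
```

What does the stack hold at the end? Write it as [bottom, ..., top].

PUSH -6  -> -6
PUSH 15  -> -6 15
LT       -> 1
STORE 2  -> (empty)
PUSH 9   -> 9
PUSH 0   -> 9 0
LOAD 2   -> 9 0 1
STORE 2  -> 9 0
PUSH -22 -> 9 0 -22
OVER     -> 9 0 -22 0
STORE 1  -> 9 0 -22
SWAP     -> 9 -22 0
SUB      -> 9 -22
LOAD 1   -> 9 -22 0
ADD      -> 9 -22
NEG      -> 9 22
NEG      -> 9 -22
NEG      -> 9 22

[9, 22]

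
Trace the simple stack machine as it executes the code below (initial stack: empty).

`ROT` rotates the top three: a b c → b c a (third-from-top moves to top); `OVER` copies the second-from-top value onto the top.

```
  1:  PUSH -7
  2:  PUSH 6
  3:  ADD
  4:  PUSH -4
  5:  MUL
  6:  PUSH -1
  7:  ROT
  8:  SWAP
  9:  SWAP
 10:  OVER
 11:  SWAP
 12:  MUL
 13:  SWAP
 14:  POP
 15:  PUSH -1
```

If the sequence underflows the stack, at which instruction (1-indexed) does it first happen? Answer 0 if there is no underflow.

PUSH -7  -7
PUSH 6   -7 6
ADD      -1
PUSH -4  -1 -4
MUL      4
PUSH -1  4 -1
ROT  — needs 3 operands, stack has 2 → underflow

7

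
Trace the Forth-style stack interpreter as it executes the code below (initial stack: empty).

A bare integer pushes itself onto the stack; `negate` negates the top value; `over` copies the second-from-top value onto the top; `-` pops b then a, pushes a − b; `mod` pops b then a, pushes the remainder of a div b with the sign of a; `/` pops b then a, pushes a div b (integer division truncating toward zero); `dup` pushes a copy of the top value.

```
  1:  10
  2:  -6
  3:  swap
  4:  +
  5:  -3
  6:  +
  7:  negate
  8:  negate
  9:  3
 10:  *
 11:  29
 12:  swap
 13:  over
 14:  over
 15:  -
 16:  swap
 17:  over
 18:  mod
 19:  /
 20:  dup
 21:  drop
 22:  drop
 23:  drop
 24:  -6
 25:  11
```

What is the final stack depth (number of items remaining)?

10      [10]
-6      [10, -6]
swap    [-6, 10]
+       [4]
-3      [4, -3]
+       [1]
negate  [-1]
negate  [1]
3       [1, 3]
*       [3]
29      [3, 29]
swap    [29, 3]
over    [29, 3, 29]
over    [29, 3, 29, 3]
-       [29, 3, 26]
swap    [29, 26, 3]
over    [29, 26, 3, 26]
mod     [29, 26, 3]
/       [29, 8]
dup     [29, 8, 8]
drop    [29, 8]
drop    [29]
drop    []
-6      [-6]
11      [-6, 11]

2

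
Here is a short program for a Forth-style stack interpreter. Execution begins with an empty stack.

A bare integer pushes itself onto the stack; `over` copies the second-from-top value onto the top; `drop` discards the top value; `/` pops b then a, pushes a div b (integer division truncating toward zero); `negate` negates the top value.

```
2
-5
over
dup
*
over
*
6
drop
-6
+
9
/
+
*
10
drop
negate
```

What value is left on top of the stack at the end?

14

2      → [2]
-5     → [2, -5]
over   → [2, -5, 2]
dup    → [2, -5, 2, 2]
*      → [2, -5, 4]
over   → [2, -5, 4, -5]
*      → [2, -5, -20]
6      → [2, -5, -20, 6]
drop   → [2, -5, -20]
-6     → [2, -5, -20, -6]
+      → [2, -5, -26]
9      → [2, -5, -26, 9]
/      → [2, -5, -2]
+      → [2, -7]
*      → [-14]
10     → [-14, 10]
drop   → [-14]
negate → [14]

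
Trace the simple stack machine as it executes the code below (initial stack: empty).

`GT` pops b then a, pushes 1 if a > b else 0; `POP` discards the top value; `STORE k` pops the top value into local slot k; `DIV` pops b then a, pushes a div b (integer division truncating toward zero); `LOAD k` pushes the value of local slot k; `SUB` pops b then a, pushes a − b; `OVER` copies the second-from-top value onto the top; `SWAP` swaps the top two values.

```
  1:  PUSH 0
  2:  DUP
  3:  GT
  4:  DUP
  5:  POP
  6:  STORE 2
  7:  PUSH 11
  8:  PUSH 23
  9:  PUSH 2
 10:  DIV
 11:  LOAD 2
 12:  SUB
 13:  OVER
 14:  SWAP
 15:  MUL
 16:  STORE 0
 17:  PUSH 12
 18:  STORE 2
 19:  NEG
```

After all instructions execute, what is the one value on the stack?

-11

PUSH 0   [0]
DUP      [0, 0]
GT       [0]
DUP      [0, 0]
POP      [0]
STORE 2  []
PUSH 11  [11]
PUSH 23  [11, 23]
PUSH 2   [11, 23, 2]
DIV      [11, 11]
LOAD 2   [11, 11, 0]
SUB      [11, 11]
OVER     [11, 11, 11]
SWAP     [11, 11, 11]
MUL      [11, 121]
STORE 0  [11]
PUSH 12  [11, 12]
STORE 2  [11]
NEG      [-11]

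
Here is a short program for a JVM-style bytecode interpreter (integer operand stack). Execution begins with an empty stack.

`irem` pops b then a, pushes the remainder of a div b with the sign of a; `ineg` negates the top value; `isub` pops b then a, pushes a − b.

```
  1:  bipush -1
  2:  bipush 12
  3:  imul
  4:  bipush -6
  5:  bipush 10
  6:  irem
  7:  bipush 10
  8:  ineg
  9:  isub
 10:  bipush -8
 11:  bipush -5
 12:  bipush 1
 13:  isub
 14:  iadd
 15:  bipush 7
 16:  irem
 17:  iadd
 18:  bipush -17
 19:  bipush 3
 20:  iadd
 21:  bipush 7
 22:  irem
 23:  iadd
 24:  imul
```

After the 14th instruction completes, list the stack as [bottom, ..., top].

[-12, 4, -14]

bipush -1 → -1
bipush 12 → -1 12
imul      → -12
bipush -6 → -12 -6
bipush 10 → -12 -6 10
irem      → -12 -6
bipush 10 → -12 -6 10
ineg      → -12 -6 -10
isub      → -12 4
bipush -8 → -12 4 -8
bipush -5 → -12 4 -8 -5
bipush 1  → -12 4 -8 -5 1
isub      → -12 4 -8 -6
iadd      → -12 4 -14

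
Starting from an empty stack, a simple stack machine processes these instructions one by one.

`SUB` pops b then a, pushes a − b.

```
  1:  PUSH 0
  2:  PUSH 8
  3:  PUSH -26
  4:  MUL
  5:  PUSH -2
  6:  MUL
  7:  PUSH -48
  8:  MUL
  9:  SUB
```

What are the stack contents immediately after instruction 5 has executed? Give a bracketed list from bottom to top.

PUSH 0   → [0]
PUSH 8   → [0, 8]
PUSH -26 → [0, 8, -26]
MUL      → [0, -208]
PUSH -2  → [0, -208, -2]

[0, -208, -2]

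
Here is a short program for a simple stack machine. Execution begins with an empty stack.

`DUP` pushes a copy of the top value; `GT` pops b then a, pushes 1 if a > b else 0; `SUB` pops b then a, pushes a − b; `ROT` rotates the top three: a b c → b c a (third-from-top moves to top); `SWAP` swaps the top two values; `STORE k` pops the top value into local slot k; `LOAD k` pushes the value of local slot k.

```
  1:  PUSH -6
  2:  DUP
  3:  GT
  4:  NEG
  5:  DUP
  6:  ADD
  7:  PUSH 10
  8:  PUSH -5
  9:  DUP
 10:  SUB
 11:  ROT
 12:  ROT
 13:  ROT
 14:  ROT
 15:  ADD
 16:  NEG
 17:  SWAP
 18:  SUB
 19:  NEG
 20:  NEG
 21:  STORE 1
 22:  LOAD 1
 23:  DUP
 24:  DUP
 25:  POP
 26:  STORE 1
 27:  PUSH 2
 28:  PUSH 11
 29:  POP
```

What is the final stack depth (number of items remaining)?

2

PUSH -6 : [-6]
DUP     : [-6, -6]
GT      : [0]
NEG     : [0]
DUP     : [0, 0]
ADD     : [0]
PUSH 10 : [0, 10]
PUSH -5 : [0, 10, -5]
DUP     : [0, 10, -5, -5]
SUB     : [0, 10, 0]
ROT     : [10, 0, 0]
ROT     : [0, 0, 10]
ROT     : [0, 10, 0]
ROT     : [10, 0, 0]
ADD     : [10, 0]
NEG     : [10, 0]
SWAP    : [0, 10]
SUB     : [-10]
NEG     : [10]
NEG     : [-10]
STORE 1 : []
LOAD 1  : [-10]
DUP     : [-10, -10]
DUP     : [-10, -10, -10]
POP     : [-10, -10]
STORE 1 : [-10]
PUSH 2  : [-10, 2]
PUSH 11 : [-10, 2, 11]
POP     : [-10, 2]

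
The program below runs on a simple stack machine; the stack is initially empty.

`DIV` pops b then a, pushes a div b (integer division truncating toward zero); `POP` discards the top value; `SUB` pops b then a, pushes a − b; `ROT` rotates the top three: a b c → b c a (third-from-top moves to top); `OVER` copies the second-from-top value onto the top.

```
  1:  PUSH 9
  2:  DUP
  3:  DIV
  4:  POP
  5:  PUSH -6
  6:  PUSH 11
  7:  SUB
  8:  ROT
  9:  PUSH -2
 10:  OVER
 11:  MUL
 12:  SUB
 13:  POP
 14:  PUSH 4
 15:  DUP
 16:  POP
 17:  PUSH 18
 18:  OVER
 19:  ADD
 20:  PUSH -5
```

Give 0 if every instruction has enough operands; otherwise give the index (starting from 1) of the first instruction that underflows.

PUSH 9  -> 9
DUP     -> 9 9
DIV     -> 1
POP     -> (empty)
PUSH -6 -> -6
PUSH 11 -> -6 11
SUB     -> -17
ROT  — needs 3 operands, stack has 1 → underflow

8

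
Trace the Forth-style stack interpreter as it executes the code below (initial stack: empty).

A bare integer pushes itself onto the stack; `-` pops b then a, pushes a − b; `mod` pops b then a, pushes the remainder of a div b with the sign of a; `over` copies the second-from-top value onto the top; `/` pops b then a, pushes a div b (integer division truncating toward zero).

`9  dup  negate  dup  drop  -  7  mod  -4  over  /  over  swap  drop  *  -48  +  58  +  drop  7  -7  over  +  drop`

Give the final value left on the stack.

9      -> [9]
dup    -> [9, 9]
negate -> [9, -9]
dup    -> [9, -9, -9]
drop   -> [9, -9]
-      -> [18]
7      -> [18, 7]
mod    -> [4]
-4     -> [4, -4]
over   -> [4, -4, 4]
/      -> [4, -1]
over   -> [4, -1, 4]
swap   -> [4, 4, -1]
drop   -> [4, 4]
*      -> [16]
-48    -> [16, -48]
+      -> [-32]
58     -> [-32, 58]
+      -> [26]
drop   -> []
7      -> [7]
-7     -> [7, -7]
over   -> [7, -7, 7]
+      -> [7, 0]
drop   -> [7]

7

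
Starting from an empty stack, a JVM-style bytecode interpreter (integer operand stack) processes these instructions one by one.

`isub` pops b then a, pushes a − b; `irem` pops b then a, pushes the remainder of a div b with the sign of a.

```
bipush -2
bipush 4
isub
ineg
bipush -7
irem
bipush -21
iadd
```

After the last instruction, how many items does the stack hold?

1

bipush -2  : [-2]
bipush 4   : [-2, 4]
isub       : [-6]
ineg       : [6]
bipush -7  : [6, -7]
irem       : [6]
bipush -21 : [6, -21]
iadd       : [-15]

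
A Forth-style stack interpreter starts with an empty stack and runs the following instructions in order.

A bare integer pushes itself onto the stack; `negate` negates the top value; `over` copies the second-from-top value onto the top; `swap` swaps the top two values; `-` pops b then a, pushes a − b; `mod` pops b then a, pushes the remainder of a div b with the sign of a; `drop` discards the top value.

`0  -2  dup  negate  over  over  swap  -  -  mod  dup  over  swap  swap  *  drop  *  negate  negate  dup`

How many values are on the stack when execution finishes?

2

0      → [0]
-2     → [0, -2]
dup    → [0, -2, -2]
negate → [0, -2, 2]
over   → [0, -2, 2, -2]
over   → [0, -2, 2, -2, 2]
swap   → [0, -2, 2, 2, -2]
-      → [0, -2, 2, 4]
-      → [0, -2, -2]
mod    → [0, 0]
dup    → [0, 0, 0]
over   → [0, 0, 0, 0]
swap   → [0, 0, 0, 0]
swap   → [0, 0, 0, 0]
*      → [0, 0, 0]
drop   → [0, 0]
*      → [0]
negate → [0]
negate → [0]
dup    → [0, 0]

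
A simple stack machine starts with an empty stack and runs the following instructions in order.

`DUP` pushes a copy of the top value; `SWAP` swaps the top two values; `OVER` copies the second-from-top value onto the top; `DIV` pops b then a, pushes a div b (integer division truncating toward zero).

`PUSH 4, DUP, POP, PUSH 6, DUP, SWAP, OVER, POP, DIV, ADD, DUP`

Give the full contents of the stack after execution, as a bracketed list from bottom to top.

PUSH 4  [4]
DUP     [4, 4]
POP     [4]
PUSH 6  [4, 6]
DUP     [4, 6, 6]
SWAP    [4, 6, 6]
OVER    [4, 6, 6, 6]
POP     [4, 6, 6]
DIV     [4, 1]
ADD     [5]
DUP     [5, 5]

[5, 5]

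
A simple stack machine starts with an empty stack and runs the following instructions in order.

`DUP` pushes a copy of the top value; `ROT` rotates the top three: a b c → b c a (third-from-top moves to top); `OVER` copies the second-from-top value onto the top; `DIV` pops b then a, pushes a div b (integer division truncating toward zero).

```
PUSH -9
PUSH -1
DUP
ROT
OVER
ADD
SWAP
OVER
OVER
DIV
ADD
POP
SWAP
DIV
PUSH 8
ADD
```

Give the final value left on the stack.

PUSH -9  -9
PUSH -1  -9 -1
DUP      -9 -1 -1
ROT      -1 -1 -9
OVER     -1 -1 -9 -1
ADD      -1 -1 -10
SWAP     -1 -10 -1
OVER     -1 -10 -1 -10
OVER     -1 -10 -1 -10 -1
DIV      -1 -10 -1 10
ADD      -1 -10 9
POP      -1 -10
SWAP     -10 -1
DIV      10
PUSH 8   10 8
ADD      18

18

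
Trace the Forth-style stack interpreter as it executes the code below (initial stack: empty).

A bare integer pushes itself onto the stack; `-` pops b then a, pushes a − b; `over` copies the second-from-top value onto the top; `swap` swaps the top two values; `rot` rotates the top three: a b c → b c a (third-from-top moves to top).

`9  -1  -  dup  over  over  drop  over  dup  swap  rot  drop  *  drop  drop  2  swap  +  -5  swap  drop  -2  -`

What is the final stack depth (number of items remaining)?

1

9    : 9
-1   : 9 -1
-    : 10
dup  : 10 10
over : 10 10 10
over : 10 10 10 10
drop : 10 10 10
over : 10 10 10 10
dup  : 10 10 10 10 10
swap : 10 10 10 10 10
rot  : 10 10 10 10 10
drop : 10 10 10 10
*    : 10 10 100
drop : 10 10
drop : 10
2    : 10 2
swap : 2 10
+    : 12
-5   : 12 -5
swap : -5 12
drop : -5
-2   : -5 -2
-    : -3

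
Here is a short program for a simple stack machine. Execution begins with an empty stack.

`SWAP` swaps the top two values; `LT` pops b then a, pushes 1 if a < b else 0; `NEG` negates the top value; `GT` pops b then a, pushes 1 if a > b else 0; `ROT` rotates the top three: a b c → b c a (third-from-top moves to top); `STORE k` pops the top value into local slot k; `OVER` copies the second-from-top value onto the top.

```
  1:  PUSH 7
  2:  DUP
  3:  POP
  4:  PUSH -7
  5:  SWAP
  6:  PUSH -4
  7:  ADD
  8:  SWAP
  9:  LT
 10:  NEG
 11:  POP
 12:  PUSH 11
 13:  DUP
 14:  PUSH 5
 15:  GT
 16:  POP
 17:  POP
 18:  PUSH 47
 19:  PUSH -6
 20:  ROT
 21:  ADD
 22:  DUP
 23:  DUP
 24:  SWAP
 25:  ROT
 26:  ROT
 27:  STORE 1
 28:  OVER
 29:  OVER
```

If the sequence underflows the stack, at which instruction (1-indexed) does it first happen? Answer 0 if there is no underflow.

20

PUSH 7   7
DUP      7 7
POP      7
PUSH -7  7 -7
SWAP     -7 7
PUSH -4  -7 7 -4
ADD      -7 3
SWAP     3 -7
LT       0
NEG      0
POP      (empty)
PUSH 11  11
DUP      11 11
PUSH 5   11 11 5
GT       11 1
POP      11
POP      (empty)
PUSH 47  47
PUSH -6  47 -6
ROT  — needs 3 operands, stack has 2 → underflow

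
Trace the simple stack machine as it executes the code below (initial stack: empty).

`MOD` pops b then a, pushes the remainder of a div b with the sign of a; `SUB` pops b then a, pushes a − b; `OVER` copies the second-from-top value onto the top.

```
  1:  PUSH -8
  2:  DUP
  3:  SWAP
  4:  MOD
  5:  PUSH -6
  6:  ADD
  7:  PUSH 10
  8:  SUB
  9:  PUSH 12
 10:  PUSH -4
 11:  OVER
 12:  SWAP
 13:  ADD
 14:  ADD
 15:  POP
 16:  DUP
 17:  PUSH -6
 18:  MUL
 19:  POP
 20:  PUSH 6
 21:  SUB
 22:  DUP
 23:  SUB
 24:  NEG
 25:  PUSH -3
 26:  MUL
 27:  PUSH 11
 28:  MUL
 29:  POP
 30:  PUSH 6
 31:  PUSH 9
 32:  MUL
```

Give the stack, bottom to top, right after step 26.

[0]

PUSH -8 -> [-8]
DUP     -> [-8, -8]
SWAP    -> [-8, -8]
MOD     -> [0]
PUSH -6 -> [0, -6]
ADD     -> [-6]
PUSH 10 -> [-6, 10]
SUB     -> [-16]
PUSH 12 -> [-16, 12]
PUSH -4 -> [-16, 12, -4]
OVER    -> [-16, 12, -4, 12]
SWAP    -> [-16, 12, 12, -4]
ADD     -> [-16, 12, 8]
ADD     -> [-16, 20]
POP     -> [-16]
DUP     -> [-16, -16]
PUSH -6 -> [-16, -16, -6]
MUL     -> [-16, 96]
POP     -> [-16]
PUSH 6  -> [-16, 6]
SUB     -> [-22]
DUP     -> [-22, -22]
SUB     -> [0]
NEG     -> [0]
PUSH -3 -> [0, -3]
MUL     -> [0]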